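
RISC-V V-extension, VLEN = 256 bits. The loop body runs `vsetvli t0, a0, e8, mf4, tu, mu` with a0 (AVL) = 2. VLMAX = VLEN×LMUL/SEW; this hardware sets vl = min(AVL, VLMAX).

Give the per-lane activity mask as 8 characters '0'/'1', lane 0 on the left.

predicate = 11000000

lanes per group: 256·1/4/8 = 8
AVL=2 ≤ VLMAX=8, so vl = 2
bits (lane 0 leftmost): 11000000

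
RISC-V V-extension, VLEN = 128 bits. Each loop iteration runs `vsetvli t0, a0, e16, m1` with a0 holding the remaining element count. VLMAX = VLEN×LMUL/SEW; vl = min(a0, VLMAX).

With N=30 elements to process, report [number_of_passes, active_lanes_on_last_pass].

[iterations, last_vl] = [4, 6]

VLMAX = VLEN×LMUL/SEW = 128×1/16 = 8
N=30: ⌈30/8⌉ = 4 iters; last vl = 30 − 3×8 = 6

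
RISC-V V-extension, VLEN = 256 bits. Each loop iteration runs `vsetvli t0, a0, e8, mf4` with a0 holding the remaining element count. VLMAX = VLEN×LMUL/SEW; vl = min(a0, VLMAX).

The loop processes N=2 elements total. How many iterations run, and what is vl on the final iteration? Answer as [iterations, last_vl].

[iterations, last_vl] = [1, 2]

VLMAX = VLEN×LMUL/SEW = 256×1/4/8 = 8
N=2: ⌈2/8⌉ = 1 iters; last vl = 2 − 0×8 = 2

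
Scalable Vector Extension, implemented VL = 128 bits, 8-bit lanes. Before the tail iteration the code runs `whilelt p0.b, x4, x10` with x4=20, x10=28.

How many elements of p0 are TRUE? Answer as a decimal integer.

lane count: 128 div 8 = 16
p0[j] = (20+j < 28); true for j=0..7 → 8 lanes set

vl = 8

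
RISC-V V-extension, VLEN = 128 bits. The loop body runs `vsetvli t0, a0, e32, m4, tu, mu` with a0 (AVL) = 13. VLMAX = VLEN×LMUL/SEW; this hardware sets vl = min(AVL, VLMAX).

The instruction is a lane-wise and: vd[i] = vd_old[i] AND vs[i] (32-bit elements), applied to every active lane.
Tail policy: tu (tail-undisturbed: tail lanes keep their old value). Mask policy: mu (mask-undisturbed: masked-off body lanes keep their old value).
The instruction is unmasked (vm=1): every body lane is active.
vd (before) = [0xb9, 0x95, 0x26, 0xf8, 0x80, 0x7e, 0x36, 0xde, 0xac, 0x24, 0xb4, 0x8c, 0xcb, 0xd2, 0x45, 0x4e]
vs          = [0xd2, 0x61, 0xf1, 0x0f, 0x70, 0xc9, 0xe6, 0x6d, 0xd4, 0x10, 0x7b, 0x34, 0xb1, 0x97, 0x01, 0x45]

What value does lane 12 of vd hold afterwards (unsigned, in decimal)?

vd[12] = 129

VLMAX = (128 × 4) / 32 = 16 lanes
vl ← min(13, 16) = 13
  i=0: and(0xb9,0xd2) → 144
  i=1: and(0x95,0x61) → 1
  i=2: and(0x26,0xf1) → 32
  i=3: and(0xf8,0x0f) → 8
  i=4: and(0x80,0x70) → 0
  i=5: and(0x7e,0xc9) → 72
  i=6: and(0x36,0xe6) → 38
  i=7: and(0xde,0x6d) → 76
  i=8: and(0xac,0xd4) → 132
  i=9: and(0x24,0x10) → 0
  i=10: and(0xb4,0x7b) → 48
  i=11: and(0x8c,0x34) → 4
  i=12: and(0xcb,0xb1) → 129
  i=13: tail/keep → 210
  i=14: tail/keep → 69
  i=15: tail/keep → 78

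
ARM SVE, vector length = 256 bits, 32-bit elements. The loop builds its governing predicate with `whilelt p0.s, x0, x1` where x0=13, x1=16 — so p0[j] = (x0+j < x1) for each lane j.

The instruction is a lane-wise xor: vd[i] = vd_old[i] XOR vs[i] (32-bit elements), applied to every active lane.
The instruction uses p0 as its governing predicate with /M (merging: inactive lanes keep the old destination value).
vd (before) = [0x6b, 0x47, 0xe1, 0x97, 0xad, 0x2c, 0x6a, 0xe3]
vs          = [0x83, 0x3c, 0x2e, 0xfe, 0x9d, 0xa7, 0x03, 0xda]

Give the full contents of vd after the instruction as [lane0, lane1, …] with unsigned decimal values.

vd = [232, 123, 207, 151, 173, 44, 106, 227]

register lanes = 256/32 = 8
active while 13+j < 16, i.e. j ∈ [0,3) capped at 8 ⇒ 3
lane  0: xor(0x6b,0x83) ⇒ 0xe8
lane  1: xor(0x47,0x3c) ⇒ 0x7b
lane  2: xor(0xe1,0x2e) ⇒ 0xcf
lane  3: tail/keep ⇒ 0x97
lane  4: tail/keep ⇒ 0xad
lane  5: tail/keep ⇒ 0x2c
lane  6: tail/keep ⇒ 0x6a
lane  7: tail/keep ⇒ 0xe3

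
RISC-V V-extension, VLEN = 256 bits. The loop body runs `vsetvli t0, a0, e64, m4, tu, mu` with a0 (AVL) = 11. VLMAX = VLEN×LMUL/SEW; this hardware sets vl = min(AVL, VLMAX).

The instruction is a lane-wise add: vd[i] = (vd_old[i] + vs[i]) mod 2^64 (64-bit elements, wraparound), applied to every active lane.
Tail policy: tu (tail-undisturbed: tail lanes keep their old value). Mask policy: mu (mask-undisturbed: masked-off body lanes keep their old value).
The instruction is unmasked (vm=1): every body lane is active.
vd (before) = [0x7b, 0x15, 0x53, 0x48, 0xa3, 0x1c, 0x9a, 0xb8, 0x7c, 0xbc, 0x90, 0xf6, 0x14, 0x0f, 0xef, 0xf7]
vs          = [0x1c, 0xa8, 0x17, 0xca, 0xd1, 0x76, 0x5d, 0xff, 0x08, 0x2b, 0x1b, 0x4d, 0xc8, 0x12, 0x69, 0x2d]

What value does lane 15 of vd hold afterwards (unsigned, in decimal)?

VLMAX = (256 × 4) / 64 = 16 lanes
AVL=11 ≤ VLMAX=16, so vl = 11
lane  0: add(0x7b,0x1c) ⇒ 0x97
lane  1: add(0x15,0xa8) ⇒ 0xbd
lane  2: add(0x53,0x17) ⇒ 0x6a
lane  3: add(0x48,0xca) ⇒ 0x112
lane  4: add(0xa3,0xd1) ⇒ 0x174
lane  5: add(0x1c,0x76) ⇒ 0x92
lane  6: add(0x9a,0x5d) ⇒ 0xf7
lane  7: add(0xb8,0xff) ⇒ 0x1b7
lane  8: add(0x7c,0x08) ⇒ 0x84
lane  9: add(0xbc,0x2b) ⇒ 0xe7
lane 10: add(0x90,0x1b) ⇒ 0xab
lane 11: tail/keep ⇒ 0xf6
lane 12: tail/keep ⇒ 0x14
lane 13: tail/keep ⇒ 0x0f
lane 14: tail/keep ⇒ 0xef
lane 15: tail/keep ⇒ 0xf7

vd[15] = 247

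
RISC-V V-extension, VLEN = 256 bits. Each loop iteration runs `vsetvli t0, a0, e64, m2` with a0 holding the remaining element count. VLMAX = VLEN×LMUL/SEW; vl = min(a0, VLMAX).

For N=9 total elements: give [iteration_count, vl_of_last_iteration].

[iterations, last_vl] = [2, 1]

VLMAX = (256 × 2) / 64 = 8 lanes
9 elements at 8/iter → 2 passes, remainder 1 on the last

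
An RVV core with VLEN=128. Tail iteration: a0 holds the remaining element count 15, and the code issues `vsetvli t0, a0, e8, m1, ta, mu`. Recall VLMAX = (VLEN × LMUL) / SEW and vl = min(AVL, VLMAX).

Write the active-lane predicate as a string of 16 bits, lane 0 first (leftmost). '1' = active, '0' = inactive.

lanes per group: 128·1/8 = 16
vl ← min(15, 16) = 15
bits (lane 0 leftmost): 1111111111111110

predicate = 1111111111111110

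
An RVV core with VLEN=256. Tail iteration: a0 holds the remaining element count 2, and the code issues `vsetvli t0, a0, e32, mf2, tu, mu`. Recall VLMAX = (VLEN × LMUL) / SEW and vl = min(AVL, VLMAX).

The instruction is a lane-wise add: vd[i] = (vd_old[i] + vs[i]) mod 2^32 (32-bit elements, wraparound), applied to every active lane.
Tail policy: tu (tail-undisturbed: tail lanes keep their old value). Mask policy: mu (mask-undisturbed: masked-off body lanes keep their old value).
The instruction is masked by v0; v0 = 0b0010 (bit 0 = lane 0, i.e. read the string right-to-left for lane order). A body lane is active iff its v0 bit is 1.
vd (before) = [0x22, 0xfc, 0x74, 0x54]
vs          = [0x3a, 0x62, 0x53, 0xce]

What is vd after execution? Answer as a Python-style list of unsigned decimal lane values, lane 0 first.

vd = [34, 350, 116, 84]

VLMAX = VLEN×LMUL/SEW = 256×1/2/32 = 4
AVL=2 ≤ VLMAX=4, so vl = 2
  i=0: mask-off/keep → 34
  i=1: add(0xfc,0x62) → 350
  i=2: tail/keep → 116
  i=3: tail/keep → 84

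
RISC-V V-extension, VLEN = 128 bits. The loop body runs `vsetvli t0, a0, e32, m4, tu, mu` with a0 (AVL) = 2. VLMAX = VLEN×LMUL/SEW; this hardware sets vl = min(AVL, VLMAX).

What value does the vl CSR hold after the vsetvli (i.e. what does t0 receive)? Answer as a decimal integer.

vl = 2

lanes per group: 128·4/32 = 16
vl ← min(2, 16) = 2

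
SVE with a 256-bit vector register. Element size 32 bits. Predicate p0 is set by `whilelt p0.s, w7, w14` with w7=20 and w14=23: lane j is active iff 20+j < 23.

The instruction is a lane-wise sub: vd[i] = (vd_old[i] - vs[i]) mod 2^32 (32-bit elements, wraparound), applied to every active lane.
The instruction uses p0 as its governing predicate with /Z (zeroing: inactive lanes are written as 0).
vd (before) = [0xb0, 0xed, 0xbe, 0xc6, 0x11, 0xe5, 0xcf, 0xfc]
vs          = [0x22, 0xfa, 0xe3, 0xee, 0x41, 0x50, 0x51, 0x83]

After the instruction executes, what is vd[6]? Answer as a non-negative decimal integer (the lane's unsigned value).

vd[6] = 0

register lanes = 256/32 = 8
active while 20+j < 23, i.e. j ∈ [0,3) capped at 8 ⇒ 3
  i=0: sub(0xb0,0x22) → 142
  i=1: sub(0xed,0xfa) → 4294967283
  i=2: sub(0xbe,0xe3) → 4294967259
  i=3: tail/zero → 0
  i=4: tail/zero → 0
  i=5: tail/zero → 0
  i=6: tail/zero → 0
  i=7: tail/zero → 0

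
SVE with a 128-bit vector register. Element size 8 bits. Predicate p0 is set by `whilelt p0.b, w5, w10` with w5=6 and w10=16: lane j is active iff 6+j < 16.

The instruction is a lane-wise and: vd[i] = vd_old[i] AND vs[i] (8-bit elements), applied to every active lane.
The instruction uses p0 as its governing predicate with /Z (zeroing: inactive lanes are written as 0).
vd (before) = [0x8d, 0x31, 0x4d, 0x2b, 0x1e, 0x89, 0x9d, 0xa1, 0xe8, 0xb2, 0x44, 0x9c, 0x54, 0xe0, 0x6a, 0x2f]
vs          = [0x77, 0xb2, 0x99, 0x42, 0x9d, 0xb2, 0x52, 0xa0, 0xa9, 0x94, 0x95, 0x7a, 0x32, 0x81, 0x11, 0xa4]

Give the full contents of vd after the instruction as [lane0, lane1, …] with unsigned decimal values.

vd = [5, 48, 9, 2, 28, 128, 16, 160, 168, 144, 0, 0, 0, 0, 0, 0]

register lanes = 128/8 = 16
whilelt: lane j active iff 6+j < 16 → j < 10 → 10 active
[0] and(0x8d,0x77) = 0x05
[1] and(0x31,0xb2) = 0x30
[2] and(0x4d,0x99) = 0x09
[3] and(0x2b,0x42) = 0x02
[4] and(0x1e,0x9d) = 0x1c
[5] and(0x89,0xb2) = 0x80
[6] and(0x9d,0x52) = 0x10
[7] and(0xa1,0xa0) = 0xa0
[8] and(0xe8,0xa9) = 0xa8
[9] and(0xb2,0x94) = 0x90
[10] tail/zero = 0x00
[11] tail/zero = 0x00
[12] tail/zero = 0x00
[13] tail/zero = 0x00
[14] tail/zero = 0x00
[15] tail/zero = 0x00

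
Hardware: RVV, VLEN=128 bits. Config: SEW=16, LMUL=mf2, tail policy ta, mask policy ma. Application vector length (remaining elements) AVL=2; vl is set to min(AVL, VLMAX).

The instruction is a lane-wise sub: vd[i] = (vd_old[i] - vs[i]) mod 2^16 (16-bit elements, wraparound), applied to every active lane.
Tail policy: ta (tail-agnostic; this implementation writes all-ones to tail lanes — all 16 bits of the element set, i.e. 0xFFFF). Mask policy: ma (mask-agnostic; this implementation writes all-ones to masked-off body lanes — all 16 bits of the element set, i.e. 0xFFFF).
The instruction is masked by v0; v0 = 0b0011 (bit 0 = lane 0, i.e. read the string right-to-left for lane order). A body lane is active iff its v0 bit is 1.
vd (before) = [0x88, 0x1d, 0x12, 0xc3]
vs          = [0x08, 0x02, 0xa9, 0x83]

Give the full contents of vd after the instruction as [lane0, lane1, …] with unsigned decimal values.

vd = [128, 27, 65535, 65535]

VLMAX = (128 × 1/2) / 16 = 4 lanes
vl = min(AVL, VLMAX) = min(2, 4) = 2
[0] sub(0x88,0x08) = 0x80
[1] sub(0x1d,0x02) = 0x1b
[2] tail/ones = 0xffff
[3] tail/ones = 0xffff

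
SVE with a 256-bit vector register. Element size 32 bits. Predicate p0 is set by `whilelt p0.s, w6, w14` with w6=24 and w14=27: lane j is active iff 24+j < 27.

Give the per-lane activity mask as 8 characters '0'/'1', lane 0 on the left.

256-bit reg / 32-bit elem → 8 lanes
p0[j] = (24+j < 27); true for j=0..2 → 3 lanes set
bits (lane 0 leftmost): 11100000

predicate = 11100000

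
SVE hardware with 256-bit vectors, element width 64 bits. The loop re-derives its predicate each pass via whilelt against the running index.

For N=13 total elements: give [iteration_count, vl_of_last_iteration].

register lanes = 256/64 = 4
13 elements at 4/iter → 4 passes, remainder 1 on the last

[iterations, last_vl] = [4, 1]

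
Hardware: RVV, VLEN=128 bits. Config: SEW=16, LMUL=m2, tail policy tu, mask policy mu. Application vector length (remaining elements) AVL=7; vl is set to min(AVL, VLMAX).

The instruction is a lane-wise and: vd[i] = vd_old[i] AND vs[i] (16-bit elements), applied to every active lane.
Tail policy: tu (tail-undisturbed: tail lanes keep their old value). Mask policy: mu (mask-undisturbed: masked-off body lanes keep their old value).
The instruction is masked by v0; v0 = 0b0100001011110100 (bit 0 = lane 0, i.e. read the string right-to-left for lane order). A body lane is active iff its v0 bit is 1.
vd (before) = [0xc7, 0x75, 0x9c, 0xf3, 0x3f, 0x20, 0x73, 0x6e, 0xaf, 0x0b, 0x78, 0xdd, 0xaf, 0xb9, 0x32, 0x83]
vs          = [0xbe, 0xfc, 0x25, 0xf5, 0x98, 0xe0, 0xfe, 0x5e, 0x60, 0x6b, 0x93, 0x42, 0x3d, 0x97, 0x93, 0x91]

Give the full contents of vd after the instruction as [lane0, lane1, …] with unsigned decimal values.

VLMAX = (128 × 2) / 16 = 16 lanes
vl ← min(7, 16) = 7
[0] mask-off/keep = 0xc7
[1] mask-off/keep = 0x75
[2] and(0x9c,0x25) = 0x04
[3] mask-off/keep = 0xf3
[4] and(0x3f,0x98) = 0x18
[5] and(0x20,0xe0) = 0x20
[6] and(0x73,0xfe) = 0x72
[7] tail/keep = 0x6e
[8] tail/keep = 0xaf
[9] tail/keep = 0x0b
[10] tail/keep = 0x78
[11] tail/keep = 0xdd
[12] tail/keep = 0xaf
[13] tail/keep = 0xb9
[14] tail/keep = 0x32
[15] tail/keep = 0x83

vd = [199, 117, 4, 243, 24, 32, 114, 110, 175, 11, 120, 221, 175, 185, 50, 131]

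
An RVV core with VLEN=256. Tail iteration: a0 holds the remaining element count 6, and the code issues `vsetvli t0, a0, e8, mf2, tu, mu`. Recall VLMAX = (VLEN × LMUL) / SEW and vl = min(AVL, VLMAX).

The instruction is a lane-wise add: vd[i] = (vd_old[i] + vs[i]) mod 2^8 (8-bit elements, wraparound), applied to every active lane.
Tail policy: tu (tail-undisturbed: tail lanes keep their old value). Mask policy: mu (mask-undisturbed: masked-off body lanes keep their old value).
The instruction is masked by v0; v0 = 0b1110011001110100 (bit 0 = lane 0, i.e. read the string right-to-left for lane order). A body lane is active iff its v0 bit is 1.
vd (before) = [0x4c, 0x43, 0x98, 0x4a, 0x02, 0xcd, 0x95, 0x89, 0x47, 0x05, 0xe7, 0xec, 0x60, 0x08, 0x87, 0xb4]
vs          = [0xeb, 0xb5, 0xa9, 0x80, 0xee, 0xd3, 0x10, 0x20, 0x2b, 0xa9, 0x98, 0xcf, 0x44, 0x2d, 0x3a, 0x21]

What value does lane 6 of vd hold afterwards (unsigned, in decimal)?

lanes per group: 256·1/2/8 = 16
vl ← min(6, 16) = 6
[0] mask-off/keep = 0x4c
[1] mask-off/keep = 0x43
[2] add(0x98,0xa9) = 0x41
[3] mask-off/keep = 0x4a
[4] add(0x02,0xee) = 0xf0
[5] add(0xcd,0xd3) = 0xa0
[6] tail/keep = 0x95
[7] tail/keep = 0x89
[8] tail/keep = 0x47
[9] tail/keep = 0x05
[10] tail/keep = 0xe7
[11] tail/keep = 0xec
[12] tail/keep = 0x60
[13] tail/keep = 0x08
[14] tail/keep = 0x87
[15] tail/keep = 0xb4

vd[6] = 149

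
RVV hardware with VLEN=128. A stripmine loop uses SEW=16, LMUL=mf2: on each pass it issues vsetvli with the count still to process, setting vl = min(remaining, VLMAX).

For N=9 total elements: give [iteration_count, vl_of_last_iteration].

VLMAX = (128 × 1/2) / 16 = 4 lanes
iterations = ceil(9/4) = 3; final-pass vl = 1

[iterations, last_vl] = [3, 1]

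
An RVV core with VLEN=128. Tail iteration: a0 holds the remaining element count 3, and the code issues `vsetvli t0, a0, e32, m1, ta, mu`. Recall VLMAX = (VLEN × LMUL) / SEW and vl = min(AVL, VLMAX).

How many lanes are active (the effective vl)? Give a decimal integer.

vl = 3

VLMAX = VLEN×LMUL/SEW = 128×1/32 = 4
AVL=3 ≤ VLMAX=4, so vl = 3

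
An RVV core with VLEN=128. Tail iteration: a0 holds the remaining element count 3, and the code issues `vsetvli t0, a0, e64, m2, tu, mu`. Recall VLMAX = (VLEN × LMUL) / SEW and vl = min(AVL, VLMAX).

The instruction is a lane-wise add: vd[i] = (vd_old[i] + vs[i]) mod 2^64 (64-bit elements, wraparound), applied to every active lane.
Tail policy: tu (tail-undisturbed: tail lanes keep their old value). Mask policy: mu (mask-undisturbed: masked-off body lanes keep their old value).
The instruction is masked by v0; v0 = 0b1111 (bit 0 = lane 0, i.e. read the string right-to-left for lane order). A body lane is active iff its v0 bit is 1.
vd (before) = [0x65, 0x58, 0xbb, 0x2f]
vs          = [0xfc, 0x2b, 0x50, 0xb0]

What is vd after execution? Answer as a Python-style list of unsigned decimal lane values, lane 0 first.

lanes per group: 128·2/64 = 4
vl ← min(3, 4) = 3
[0] add(0x65,0xfc) = 0x161
[1] add(0x58,0x2b) = 0x83
[2] add(0xbb,0x50) = 0x10b
[3] tail/keep = 0x2f

vd = [353, 131, 267, 47]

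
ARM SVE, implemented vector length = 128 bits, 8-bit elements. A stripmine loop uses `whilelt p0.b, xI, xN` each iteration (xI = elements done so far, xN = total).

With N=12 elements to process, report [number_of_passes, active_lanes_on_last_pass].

lane count: 128 div 8 = 16
iterations = ceil(12/16) = 1; final-pass vl = 12

[iterations, last_vl] = [1, 12]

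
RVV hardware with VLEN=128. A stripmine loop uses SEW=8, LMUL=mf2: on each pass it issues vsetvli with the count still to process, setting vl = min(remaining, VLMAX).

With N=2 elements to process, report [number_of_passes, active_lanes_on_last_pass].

[iterations, last_vl] = [1, 2]

lanes per group: 128·1/2/8 = 8
N=2: ⌈2/8⌉ = 1 iters; last vl = 2 − 0×8 = 2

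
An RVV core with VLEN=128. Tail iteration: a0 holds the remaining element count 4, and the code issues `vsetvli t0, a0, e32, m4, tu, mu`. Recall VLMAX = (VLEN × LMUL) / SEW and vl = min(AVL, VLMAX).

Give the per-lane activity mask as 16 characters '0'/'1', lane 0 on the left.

VLMAX = VLEN×LMUL/SEW = 128×4/32 = 16
AVL=4 ≤ VLMAX=16, so vl = 4
bits (lane 0 leftmost): 1111000000000000

predicate = 1111000000000000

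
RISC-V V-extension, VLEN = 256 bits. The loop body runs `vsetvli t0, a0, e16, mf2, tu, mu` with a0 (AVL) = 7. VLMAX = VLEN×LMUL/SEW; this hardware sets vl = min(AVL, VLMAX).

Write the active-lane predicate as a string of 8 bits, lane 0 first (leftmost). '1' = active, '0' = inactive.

predicate = 11111110

VLMAX = VLEN×LMUL/SEW = 256×1/2/16 = 8
vl = min(AVL, VLMAX) = min(7, 8) = 7
bits (lane 0 leftmost): 11111110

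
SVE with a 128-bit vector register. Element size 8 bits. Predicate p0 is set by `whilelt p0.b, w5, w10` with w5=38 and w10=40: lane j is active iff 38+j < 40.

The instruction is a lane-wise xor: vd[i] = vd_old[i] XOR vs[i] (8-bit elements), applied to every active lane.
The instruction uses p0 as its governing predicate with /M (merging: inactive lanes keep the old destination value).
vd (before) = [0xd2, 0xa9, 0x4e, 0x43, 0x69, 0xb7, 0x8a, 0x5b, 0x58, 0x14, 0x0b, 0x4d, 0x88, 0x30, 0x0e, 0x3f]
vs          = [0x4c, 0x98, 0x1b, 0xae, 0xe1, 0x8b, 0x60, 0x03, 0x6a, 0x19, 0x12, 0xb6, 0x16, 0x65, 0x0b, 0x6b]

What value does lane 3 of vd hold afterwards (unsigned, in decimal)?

vd[3] = 67

lane count: 128 div 8 = 16
whilelt: lane j active iff 38+j < 40 → j < 2 → 2 active
lane  0: xor(0xd2,0x4c) ⇒ 0x9e
lane  1: xor(0xa9,0x98) ⇒ 0x31
lane  2: tail/keep ⇒ 0x4e
lane  3: tail/keep ⇒ 0x43
lane  4: tail/keep ⇒ 0x69
lane  5: tail/keep ⇒ 0xb7
lane  6: tail/keep ⇒ 0x8a
lane  7: tail/keep ⇒ 0x5b
lane  8: tail/keep ⇒ 0x58
lane  9: tail/keep ⇒ 0x14
lane 10: tail/keep ⇒ 0x0b
lane 11: tail/keep ⇒ 0x4d
lane 12: tail/keep ⇒ 0x88
lane 13: tail/keep ⇒ 0x30
lane 14: tail/keep ⇒ 0x0e
lane 15: tail/keep ⇒ 0x3f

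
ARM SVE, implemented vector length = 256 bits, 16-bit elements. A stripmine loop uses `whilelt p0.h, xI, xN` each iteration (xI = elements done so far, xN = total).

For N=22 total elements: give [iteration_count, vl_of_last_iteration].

[iterations, last_vl] = [2, 6]

lane count: 256 div 16 = 16
22 elements at 16/iter → 2 passes, remainder 6 on the last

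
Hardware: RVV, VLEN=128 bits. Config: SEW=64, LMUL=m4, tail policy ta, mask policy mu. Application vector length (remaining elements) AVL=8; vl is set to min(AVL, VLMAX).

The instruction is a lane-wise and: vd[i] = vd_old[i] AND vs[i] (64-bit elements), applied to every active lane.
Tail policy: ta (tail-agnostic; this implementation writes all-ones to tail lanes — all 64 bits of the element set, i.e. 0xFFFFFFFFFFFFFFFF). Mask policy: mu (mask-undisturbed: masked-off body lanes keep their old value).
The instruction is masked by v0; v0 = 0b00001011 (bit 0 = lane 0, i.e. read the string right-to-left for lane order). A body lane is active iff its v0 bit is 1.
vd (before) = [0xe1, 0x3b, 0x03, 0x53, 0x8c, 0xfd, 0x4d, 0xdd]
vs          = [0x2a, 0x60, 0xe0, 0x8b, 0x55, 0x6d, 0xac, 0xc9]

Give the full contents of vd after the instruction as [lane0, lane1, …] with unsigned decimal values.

vd = [32, 32, 3, 3, 140, 253, 77, 221]

VLMAX = VLEN×LMUL/SEW = 128×4/64 = 8
vl ← min(8, 8) = 8
[0] and(0xe1,0x2a) = 0x20
[1] and(0x3b,0x60) = 0x20
[2] mask-off/keep = 0x03
[3] and(0x53,0x8b) = 0x03
[4] mask-off/keep = 0x8c
[5] mask-off/keep = 0xfd
[6] mask-off/keep = 0x4d
[7] mask-off/keep = 0xdd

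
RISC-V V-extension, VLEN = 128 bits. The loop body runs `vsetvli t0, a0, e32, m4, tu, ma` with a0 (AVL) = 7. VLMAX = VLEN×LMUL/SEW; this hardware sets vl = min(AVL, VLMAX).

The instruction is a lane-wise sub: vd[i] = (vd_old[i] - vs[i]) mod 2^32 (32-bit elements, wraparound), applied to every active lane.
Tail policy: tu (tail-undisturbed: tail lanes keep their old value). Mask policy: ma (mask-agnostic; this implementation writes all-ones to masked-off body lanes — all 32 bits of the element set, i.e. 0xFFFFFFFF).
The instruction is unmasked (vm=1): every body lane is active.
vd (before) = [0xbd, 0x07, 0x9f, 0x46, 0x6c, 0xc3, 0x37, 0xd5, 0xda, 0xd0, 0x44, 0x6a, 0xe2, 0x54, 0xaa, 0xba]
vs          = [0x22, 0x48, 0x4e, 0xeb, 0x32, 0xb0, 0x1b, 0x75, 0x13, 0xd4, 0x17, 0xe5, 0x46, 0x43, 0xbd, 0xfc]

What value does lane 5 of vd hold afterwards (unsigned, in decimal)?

lanes per group: 128·4/32 = 16
vl ← min(7, 16) = 7
vd[0] sub(0xbd,0x22) -> 0x9b
vd[1] sub(0x07,0x48) -> 0xffffffbf
vd[2] sub(0x9f,0x4e) -> 0x51
vd[3] sub(0x46,0xeb) -> 0xffffff5b
vd[4] sub(0x6c,0x32) -> 0x3a
vd[5] sub(0xc3,0xb0) -> 0x13
vd[6] sub(0x37,0x1b) -> 0x1c
vd[7] tail/keep -> 0xd5
vd[8] tail/keep -> 0xda
vd[9] tail/keep -> 0xd0
vd[10] tail/keep -> 0x44
vd[11] tail/keep -> 0x6a
vd[12] tail/keep -> 0xe2
vd[13] tail/keep -> 0x54
vd[14] tail/keep -> 0xaa
vd[15] tail/keep -> 0xba

vd[5] = 19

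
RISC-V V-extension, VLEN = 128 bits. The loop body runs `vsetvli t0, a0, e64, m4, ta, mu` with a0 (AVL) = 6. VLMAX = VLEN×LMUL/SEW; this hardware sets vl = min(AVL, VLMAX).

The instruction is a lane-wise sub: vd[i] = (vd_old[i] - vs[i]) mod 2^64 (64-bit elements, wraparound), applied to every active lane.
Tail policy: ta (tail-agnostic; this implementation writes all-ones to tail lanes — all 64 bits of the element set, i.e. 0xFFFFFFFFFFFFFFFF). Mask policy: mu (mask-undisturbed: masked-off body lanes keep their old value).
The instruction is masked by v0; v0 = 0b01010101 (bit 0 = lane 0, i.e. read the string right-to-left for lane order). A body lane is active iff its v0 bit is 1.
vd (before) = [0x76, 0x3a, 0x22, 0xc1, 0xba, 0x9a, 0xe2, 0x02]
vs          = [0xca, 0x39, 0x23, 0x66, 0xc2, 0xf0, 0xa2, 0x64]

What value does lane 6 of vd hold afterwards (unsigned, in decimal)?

lanes per group: 128·4/64 = 8
vl = min(AVL, VLMAX) = min(6, 8) = 6
[0] sub(0x76,0xca) = 0xffffffffffffffac
[1] mask-off/keep = 0x3a
[2] sub(0x22,0x23) = 0xffffffffffffffff
[3] mask-off/keep = 0xc1
[4] sub(0xba,0xc2) = 0xfffffffffffffff8
[5] mask-off/keep = 0x9a
[6] tail/ones = 0xffffffffffffffff
[7] tail/ones = 0xffffffffffffffff

vd[6] = 18446744073709551615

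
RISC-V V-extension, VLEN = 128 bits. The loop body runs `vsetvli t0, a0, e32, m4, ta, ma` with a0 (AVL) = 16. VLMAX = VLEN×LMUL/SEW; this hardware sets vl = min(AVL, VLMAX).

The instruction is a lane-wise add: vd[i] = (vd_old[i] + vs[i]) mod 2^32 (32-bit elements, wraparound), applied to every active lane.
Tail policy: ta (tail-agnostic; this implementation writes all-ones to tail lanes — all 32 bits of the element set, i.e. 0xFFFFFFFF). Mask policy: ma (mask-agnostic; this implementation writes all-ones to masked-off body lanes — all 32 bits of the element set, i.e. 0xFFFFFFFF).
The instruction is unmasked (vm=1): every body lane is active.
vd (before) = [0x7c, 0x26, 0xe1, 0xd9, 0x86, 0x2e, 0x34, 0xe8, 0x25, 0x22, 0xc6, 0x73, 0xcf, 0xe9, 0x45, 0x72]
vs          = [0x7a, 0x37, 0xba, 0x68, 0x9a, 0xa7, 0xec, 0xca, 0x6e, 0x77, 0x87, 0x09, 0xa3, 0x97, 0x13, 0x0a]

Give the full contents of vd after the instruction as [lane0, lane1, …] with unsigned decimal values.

VLMAX = (128 × 4) / 32 = 16 lanes
vl = min(AVL, VLMAX) = min(16, 16) = 16
  i=0: add(0x7c,0x7a) → 246
  i=1: add(0x26,0x37) → 93
  i=2: add(0xe1,0xba) → 411
  i=3: add(0xd9,0x68) → 321
  i=4: add(0x86,0x9a) → 288
  i=5: add(0x2e,0xa7) → 213
  i=6: add(0x34,0xec) → 288
  i=7: add(0xe8,0xca) → 434
  i=8: add(0x25,0x6e) → 147
  i=9: add(0x22,0x77) → 153
  i=10: add(0xc6,0x87) → 333
  i=11: add(0x73,0x09) → 124
  i=12: add(0xcf,0xa3) → 370
  i=13: add(0xe9,0x97) → 384
  i=14: add(0x45,0x13) → 88
  i=15: add(0x72,0x0a) → 124

vd = [246, 93, 411, 321, 288, 213, 288, 434, 147, 153, 333, 124, 370, 384, 88, 124]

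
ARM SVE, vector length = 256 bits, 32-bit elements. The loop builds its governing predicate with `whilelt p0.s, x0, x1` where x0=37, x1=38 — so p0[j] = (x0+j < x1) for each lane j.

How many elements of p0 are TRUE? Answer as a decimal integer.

lane count: 256 div 32 = 8
whilelt: lane j active iff 37+j < 38 → j < 1 → 1 active

vl = 1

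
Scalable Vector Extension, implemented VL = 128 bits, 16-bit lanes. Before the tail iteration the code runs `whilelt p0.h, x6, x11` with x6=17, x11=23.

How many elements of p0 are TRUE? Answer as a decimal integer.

register lanes = 128/16 = 8
whilelt: lane j active iff 17+j < 23 → j < 6 → 6 active

vl = 6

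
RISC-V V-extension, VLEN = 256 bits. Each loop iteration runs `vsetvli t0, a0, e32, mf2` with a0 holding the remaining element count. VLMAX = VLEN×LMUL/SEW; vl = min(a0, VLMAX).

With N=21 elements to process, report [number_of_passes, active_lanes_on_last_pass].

[iterations, last_vl] = [6, 1]

VLMAX = VLEN×LMUL/SEW = 256×1/2/32 = 4
iterations = ceil(21/4) = 6; final-pass vl = 1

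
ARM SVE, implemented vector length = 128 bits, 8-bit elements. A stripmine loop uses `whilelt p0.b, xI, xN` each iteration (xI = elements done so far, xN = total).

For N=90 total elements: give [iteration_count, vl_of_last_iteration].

[iterations, last_vl] = [6, 10]

lane count: 128 div 8 = 16
iterations = ceil(90/16) = 6; final-pass vl = 10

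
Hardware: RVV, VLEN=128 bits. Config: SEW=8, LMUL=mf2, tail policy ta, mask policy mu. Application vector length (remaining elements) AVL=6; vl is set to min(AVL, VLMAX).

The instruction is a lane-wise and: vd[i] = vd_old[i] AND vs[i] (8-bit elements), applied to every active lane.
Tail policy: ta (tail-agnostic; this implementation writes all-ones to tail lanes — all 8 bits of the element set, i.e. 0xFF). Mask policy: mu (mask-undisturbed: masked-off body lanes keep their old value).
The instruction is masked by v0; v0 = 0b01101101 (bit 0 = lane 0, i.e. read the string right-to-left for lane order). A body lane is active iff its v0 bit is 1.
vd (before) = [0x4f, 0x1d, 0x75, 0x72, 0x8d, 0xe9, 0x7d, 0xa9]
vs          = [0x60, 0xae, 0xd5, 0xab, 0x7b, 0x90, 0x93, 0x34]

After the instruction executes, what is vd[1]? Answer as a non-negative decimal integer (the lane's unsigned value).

VLMAX = VLEN×LMUL/SEW = 128×1/2/8 = 8
vl = min(AVL, VLMAX) = min(6, 8) = 6
vd[0] and(0x4f,0x60) -> 0x40
vd[1] mask-off/keep -> 0x1d
vd[2] and(0x75,0xd5) -> 0x55
vd[3] and(0x72,0xab) -> 0x22
vd[4] mask-off/keep -> 0x8d
vd[5] and(0xe9,0x90) -> 0x80
vd[6] tail/ones -> 0xff
vd[7] tail/ones -> 0xff

vd[1] = 29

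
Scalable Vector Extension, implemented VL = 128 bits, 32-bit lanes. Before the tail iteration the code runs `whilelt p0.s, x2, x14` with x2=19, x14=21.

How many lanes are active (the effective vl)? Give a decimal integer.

vl = 2

lane count: 128 div 32 = 4
active while 19+j < 21, i.e. j ∈ [0,2) capped at 4 ⇒ 2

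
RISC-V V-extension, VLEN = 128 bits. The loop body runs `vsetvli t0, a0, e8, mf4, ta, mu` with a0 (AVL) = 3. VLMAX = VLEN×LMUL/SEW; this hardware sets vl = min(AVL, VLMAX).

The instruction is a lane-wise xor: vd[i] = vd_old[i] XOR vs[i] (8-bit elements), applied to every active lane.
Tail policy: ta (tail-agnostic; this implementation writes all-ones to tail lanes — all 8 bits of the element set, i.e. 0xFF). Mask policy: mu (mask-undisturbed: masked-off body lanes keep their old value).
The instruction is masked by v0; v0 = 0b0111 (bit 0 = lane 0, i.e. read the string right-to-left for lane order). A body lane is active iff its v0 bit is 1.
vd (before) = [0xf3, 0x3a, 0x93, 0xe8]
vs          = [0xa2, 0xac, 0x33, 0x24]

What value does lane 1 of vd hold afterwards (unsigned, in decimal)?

vd[1] = 150

VLMAX = VLEN×LMUL/SEW = 128×1/4/8 = 4
AVL=3 ≤ VLMAX=4, so vl = 3
  i=0: xor(0xf3,0xa2) → 81
  i=1: xor(0x3a,0xac) → 150
  i=2: xor(0x93,0x33) → 160
  i=3: tail/ones → 255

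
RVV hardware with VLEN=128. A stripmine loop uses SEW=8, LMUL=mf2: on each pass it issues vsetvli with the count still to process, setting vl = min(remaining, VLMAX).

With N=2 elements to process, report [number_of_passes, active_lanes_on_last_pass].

VLMAX = (128 × 1/2) / 8 = 8 lanes
iterations = ceil(2/8) = 1; final-pass vl = 2

[iterations, last_vl] = [1, 2]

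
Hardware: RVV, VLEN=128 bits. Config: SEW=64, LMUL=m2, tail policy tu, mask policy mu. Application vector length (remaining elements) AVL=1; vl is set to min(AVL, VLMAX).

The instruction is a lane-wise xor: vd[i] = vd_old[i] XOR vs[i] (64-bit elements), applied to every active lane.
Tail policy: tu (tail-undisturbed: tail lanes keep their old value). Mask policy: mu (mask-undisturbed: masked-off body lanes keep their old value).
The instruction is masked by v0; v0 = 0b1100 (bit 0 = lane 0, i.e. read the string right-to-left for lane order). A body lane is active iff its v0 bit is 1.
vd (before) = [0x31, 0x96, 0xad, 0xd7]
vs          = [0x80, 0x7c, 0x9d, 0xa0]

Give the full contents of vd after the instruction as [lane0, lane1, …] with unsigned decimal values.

vd = [49, 150, 173, 215]

lanes per group: 128·2/64 = 4
AVL=1 ≤ VLMAX=4, so vl = 1
vd[0] mask-off/keep -> 0x31
vd[1] tail/keep -> 0x96
vd[2] tail/keep -> 0xad
vd[3] tail/keep -> 0xd7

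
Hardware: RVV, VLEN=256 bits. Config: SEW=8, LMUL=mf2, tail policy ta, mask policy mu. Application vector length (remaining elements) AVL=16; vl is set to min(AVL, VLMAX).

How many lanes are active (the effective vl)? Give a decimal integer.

VLMAX = VLEN×LMUL/SEW = 256×1/2/8 = 16
vl = min(AVL, VLMAX) = min(16, 16) = 16

vl = 16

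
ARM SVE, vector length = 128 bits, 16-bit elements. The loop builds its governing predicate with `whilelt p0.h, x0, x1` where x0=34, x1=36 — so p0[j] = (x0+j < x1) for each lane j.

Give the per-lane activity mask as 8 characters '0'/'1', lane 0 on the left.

register lanes = 128/16 = 8
whilelt: lane j active iff 34+j < 36 → j < 2 → 2 active
bits (lane 0 leftmost): 11000000

predicate = 11000000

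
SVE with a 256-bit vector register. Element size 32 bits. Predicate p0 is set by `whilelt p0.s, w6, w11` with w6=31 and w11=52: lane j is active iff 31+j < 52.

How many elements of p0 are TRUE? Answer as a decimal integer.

256-bit reg / 32-bit elem → 8 lanes
whilelt: lane j active iff 31+j < 52 → j < 21 → 8 active

vl = 8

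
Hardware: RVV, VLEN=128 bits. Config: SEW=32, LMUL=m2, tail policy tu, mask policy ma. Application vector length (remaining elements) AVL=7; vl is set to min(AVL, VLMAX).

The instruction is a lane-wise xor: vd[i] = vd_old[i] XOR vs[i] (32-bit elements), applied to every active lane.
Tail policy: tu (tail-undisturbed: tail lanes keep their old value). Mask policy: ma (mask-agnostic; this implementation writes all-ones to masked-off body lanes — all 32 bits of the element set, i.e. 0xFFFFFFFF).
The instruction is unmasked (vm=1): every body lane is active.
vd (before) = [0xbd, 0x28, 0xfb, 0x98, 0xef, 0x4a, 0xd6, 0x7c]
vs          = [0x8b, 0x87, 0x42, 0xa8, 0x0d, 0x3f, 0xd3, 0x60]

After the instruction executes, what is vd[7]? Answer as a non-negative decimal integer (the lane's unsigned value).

lanes per group: 128·2/32 = 8
vl = min(AVL, VLMAX) = min(7, 8) = 7
[0] xor(0xbd,0x8b) = 0x36
[1] xor(0x28,0x87) = 0xaf
[2] xor(0xfb,0x42) = 0xb9
[3] xor(0x98,0xa8) = 0x30
[4] xor(0xef,0x0d) = 0xe2
[5] xor(0x4a,0x3f) = 0x75
[6] xor(0xd6,0xd3) = 0x05
[7] tail/keep = 0x7c

vd[7] = 124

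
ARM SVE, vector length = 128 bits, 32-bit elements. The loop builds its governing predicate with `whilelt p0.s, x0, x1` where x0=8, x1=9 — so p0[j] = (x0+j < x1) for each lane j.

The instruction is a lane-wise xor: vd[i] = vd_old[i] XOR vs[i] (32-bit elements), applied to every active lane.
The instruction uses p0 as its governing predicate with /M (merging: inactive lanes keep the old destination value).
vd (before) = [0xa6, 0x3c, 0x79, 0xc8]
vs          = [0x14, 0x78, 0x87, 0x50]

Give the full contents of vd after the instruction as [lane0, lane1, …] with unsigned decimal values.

vd = [178, 60, 121, 200]

128-bit reg / 32-bit elem → 4 lanes
whilelt: lane j active iff 8+j < 9 → j < 1 → 1 active
[0] xor(0xa6,0x14) = 0xb2
[1] tail/keep = 0x3c
[2] tail/keep = 0x79
[3] tail/keep = 0xc8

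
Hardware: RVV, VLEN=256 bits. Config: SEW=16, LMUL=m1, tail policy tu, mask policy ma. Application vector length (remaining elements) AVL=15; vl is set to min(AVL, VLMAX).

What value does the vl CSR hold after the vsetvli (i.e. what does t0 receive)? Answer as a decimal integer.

vl = 15

VLMAX = (256 × 1) / 16 = 16 lanes
vl ← min(15, 16) = 15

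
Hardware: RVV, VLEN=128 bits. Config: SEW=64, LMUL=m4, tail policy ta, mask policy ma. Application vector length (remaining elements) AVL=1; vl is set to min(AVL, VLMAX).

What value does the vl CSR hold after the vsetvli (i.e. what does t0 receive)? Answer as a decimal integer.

lanes per group: 128·4/64 = 8
AVL=1 ≤ VLMAX=8, so vl = 1

vl = 1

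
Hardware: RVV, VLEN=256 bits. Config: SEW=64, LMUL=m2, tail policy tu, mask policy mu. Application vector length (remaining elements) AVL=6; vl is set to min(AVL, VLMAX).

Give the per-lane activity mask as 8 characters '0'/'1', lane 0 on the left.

predicate = 11111100

VLMAX = (256 × 2) / 64 = 8 lanes
vl = min(AVL, VLMAX) = min(6, 8) = 6
bits (lane 0 leftmost): 11111100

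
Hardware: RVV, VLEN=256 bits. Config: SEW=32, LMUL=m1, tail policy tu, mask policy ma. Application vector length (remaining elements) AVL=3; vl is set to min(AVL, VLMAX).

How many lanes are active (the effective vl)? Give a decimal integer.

vl = 3

VLMAX = VLEN×LMUL/SEW = 256×1/32 = 8
vl = min(AVL, VLMAX) = min(3, 8) = 3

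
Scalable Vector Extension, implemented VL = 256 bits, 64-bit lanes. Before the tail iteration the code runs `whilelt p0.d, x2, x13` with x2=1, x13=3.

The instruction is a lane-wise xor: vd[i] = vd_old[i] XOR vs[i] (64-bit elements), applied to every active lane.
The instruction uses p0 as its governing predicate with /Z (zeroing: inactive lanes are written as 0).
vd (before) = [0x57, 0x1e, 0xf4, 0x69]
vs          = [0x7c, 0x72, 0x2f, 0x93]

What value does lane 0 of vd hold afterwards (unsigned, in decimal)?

vd[0] = 43

lane count: 256 div 64 = 4
whilelt: lane j active iff 1+j < 3 → j < 2 → 2 active
[0] xor(0x57,0x7c) = 0x2b
[1] xor(0x1e,0x72) = 0x6c
[2] tail/zero = 0x00
[3] tail/zero = 0x00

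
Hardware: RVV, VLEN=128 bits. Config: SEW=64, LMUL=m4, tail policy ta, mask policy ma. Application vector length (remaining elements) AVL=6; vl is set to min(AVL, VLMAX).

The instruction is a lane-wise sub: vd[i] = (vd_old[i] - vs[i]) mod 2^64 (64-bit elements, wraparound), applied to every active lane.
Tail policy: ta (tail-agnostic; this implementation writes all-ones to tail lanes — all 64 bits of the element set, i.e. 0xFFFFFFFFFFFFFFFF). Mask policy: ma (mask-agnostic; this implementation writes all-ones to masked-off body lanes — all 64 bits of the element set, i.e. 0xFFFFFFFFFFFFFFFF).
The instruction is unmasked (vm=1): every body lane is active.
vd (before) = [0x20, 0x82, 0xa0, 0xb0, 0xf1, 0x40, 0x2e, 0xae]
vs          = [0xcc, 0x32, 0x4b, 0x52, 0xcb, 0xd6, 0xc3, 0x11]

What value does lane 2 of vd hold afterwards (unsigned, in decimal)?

vd[2] = 85

VLMAX = (128 × 4) / 64 = 8 lanes
vl = min(AVL, VLMAX) = min(6, 8) = 6
vd[0] sub(0x20,0xcc) -> 0xffffffffffffff54
vd[1] sub(0x82,0x32) -> 0x50
vd[2] sub(0xa0,0x4b) -> 0x55
vd[3] sub(0xb0,0x52) -> 0x5e
vd[4] sub(0xf1,0xcb) -> 0x26
vd[5] sub(0x40,0xd6) -> 0xffffffffffffff6a
vd[6] tail/ones -> 0xffffffffffffffff
vd[7] tail/ones -> 0xffffffffffffffff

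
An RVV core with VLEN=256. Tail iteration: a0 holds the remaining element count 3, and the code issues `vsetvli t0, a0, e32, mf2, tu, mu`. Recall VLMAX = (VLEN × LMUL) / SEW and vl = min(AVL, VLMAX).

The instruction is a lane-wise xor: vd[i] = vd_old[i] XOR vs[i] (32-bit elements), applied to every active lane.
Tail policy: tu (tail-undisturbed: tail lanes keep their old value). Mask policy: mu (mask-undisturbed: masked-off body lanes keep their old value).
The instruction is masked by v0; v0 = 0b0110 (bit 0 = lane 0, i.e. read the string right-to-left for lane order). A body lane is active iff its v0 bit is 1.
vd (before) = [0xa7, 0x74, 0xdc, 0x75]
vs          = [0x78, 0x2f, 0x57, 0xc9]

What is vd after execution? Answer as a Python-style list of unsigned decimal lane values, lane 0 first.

VLMAX = VLEN×LMUL/SEW = 256×1/2/32 = 4
AVL=3 ≤ VLMAX=4, so vl = 3
  i=0: mask-off/keep → 167
  i=1: xor(0x74,0x2f) → 91
  i=2: xor(0xdc,0x57) → 139
  i=3: tail/keep → 117

vd = [167, 91, 139, 117]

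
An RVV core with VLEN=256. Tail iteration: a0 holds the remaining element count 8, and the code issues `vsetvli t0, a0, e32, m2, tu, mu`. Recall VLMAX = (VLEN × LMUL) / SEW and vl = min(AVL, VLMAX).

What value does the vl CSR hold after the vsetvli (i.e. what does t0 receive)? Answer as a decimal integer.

vl = 8

VLMAX = (256 × 2) / 32 = 16 lanes
vl = min(AVL, VLMAX) = min(8, 16) = 8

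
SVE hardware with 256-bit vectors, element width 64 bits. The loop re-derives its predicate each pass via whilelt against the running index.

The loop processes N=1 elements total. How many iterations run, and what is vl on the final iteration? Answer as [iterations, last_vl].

[iterations, last_vl] = [1, 1]

register lanes = 256/64 = 4
N=1: ⌈1/4⌉ = 1 iters; last vl = 1 − 0×4 = 1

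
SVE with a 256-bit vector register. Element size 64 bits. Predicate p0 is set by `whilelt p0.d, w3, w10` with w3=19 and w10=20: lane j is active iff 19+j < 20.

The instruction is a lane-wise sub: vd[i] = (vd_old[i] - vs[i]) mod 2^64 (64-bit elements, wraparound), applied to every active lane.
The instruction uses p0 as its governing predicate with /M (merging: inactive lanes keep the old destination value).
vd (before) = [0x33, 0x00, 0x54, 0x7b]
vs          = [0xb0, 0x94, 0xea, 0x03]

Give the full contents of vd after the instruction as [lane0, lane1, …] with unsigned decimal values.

lane count: 256 div 64 = 4
active while 19+j < 20, i.e. j ∈ [0,1) capped at 4 ⇒ 1
vd[0] sub(0x33,0xb0) -> 0xffffffffffffff83
vd[1] tail/keep -> 0x00
vd[2] tail/keep -> 0x54
vd[3] tail/keep -> 0x7b

vd = [18446744073709551491, 0, 84, 123]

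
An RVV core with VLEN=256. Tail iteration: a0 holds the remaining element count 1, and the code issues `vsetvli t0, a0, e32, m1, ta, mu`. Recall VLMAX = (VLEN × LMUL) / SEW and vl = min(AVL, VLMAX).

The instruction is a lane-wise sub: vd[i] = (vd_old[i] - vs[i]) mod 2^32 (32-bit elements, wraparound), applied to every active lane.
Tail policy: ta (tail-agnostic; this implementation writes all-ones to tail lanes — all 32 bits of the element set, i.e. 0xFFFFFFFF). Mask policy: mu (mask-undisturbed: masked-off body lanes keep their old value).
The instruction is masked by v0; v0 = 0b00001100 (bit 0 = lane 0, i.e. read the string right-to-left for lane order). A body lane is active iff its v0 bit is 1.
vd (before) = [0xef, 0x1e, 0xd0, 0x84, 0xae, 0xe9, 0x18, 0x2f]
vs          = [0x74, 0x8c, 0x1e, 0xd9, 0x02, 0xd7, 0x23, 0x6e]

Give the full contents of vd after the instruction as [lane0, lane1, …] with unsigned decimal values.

lanes per group: 256·1/32 = 8
AVL=1 ≤ VLMAX=8, so vl = 1
vd[0] mask-off/keep -> 0xef
vd[1] tail/ones -> 0xffffffff
vd[2] tail/ones -> 0xffffffff
vd[3] tail/ones -> 0xffffffff
vd[4] tail/ones -> 0xffffffff
vd[5] tail/ones -> 0xffffffff
vd[6] tail/ones -> 0xffffffff
vd[7] tail/ones -> 0xffffffff

vd = [239, 4294967295, 4294967295, 4294967295, 4294967295, 4294967295, 4294967295, 4294967295]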